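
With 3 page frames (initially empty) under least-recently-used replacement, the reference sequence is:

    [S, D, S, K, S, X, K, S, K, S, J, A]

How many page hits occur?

S → miss, frames {S}
D → miss, frames {S,D}
S → hit
K → miss, frames {D,S,K}
S → hit
X → miss, evict D, frames {K,S,X}
K → hit
S → hit
K → hit
S → hit
J → miss, evict X, frames {K,S,J}
A → miss, evict K, frames {S,J,A}
Hits: 6.

6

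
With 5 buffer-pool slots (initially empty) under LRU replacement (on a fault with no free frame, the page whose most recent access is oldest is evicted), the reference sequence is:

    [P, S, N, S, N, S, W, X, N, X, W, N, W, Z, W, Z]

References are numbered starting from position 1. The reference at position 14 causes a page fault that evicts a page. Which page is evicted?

pos 1: P → fault, frames {P}
pos 2: S → fault, frames {P,S}
pos 3: N → fault, frames {P,S,N}
pos 4: S → hit
pos 5: N → hit
pos 6: S → hit
pos 7: W → fault, frames {P,N,S,W}
pos 8: X → fault, frames {P,N,S,W,X}
pos 9: N → hit
pos 10: X → hit
pos 11: W → hit
pos 12: N → hit
pos 13: W → hit
pos 14: Z → fault, evict P, frames {S,X,N,W,Z}
At position 14, page P is evicted.

P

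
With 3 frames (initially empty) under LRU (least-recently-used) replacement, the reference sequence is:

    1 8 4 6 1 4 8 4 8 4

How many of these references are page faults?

1 → miss, frames [1]
8 → miss, frames [1, 8]
4 → miss, frames [1, 8, 4]
6 → miss, evict 1, frames [8, 4, 6]
1 → miss, evict 8, frames [4, 6, 1]
4 → hit
8 → miss, evict 6, frames [1, 4, 8]
4 → hit
8 → hit
4 → hit
Page faults: 6.

6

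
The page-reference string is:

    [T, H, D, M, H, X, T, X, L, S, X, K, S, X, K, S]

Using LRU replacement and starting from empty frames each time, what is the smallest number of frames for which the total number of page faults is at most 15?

f=1: 16 faults
f=2: 15 faults
f=3: 9 faults
f=4: 9 faults
f=5: 8 faults
f=6: 8 faults
f=7: 8 faults
f=8: 8 faults
Smallest f with faults ≤ 15 is 2.

2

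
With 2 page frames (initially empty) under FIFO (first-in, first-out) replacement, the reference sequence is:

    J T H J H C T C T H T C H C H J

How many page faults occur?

9

J: fault, frames {J}
T: fault, frames {J,T}
H: fault, evict J, frames {T,H}
J: fault, evict T, frames {H,J}
H: hit
C: fault, evict H, frames {J,C}
T: fault, evict J, frames {C,T}
C: hit
T: hit
H: fault, evict C, frames {T,H}
T: hit
C: fault, evict T, frames {H,C}
H: hit
C: hit
H: hit
J: fault, evict H, frames {C,J}
Page faults: 9.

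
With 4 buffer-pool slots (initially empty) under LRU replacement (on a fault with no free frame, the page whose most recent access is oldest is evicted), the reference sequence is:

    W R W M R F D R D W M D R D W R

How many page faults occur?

7

W: fault, frames {W}
R: fault, frames {W,R}
W: hit
M: fault, frames {R,W,M}
R: hit
F: fault, frames {W,M,R,F}
D: fault, evict W, frames {M,R,F,D}
R: hit
D: hit
W: fault, evict M, frames {F,R,D,W}
M: fault, evict F, frames {R,D,W,M}
D: hit
R: hit
D: hit
W: hit
R: hit
Page faults: 7.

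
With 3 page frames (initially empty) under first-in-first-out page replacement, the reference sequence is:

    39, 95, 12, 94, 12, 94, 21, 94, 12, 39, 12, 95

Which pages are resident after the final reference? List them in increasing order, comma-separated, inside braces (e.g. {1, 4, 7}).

{12, 39, 95}

39: fault, frames {39}
95: fault, frames {39,95}
12: fault, frames {39,95,12}
94: fault, evict 39, frames {95,12,94}
12: hit
94: hit
21: fault, evict 95, frames {12,94,21}
94: hit
12: hit
39: fault, evict 12, frames {94,21,39}
12: fault, evict 94, frames {21,39,12}
95: fault, evict 21, frames {39,12,95}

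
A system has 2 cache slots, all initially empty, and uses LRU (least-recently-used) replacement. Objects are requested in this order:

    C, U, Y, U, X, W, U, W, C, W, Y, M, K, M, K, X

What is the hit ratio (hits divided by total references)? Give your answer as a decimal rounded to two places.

C → fault, frames {C}
U → fault, frames {C,U}
Y → fault, evict C, frames {U,Y}
U → hit
X → fault, evict Y, frames {U,X}
W → fault, evict U, frames {X,W}
U → fault, evict X, frames {W,U}
W → hit
C → fault, evict U, frames {W,C}
W → hit
Y → fault, evict C, frames {W,Y}
M → fault, evict W, frames {Y,M}
K → fault, evict Y, frames {M,K}
M → hit
K → hit
X → fault, evict M, frames {K,X}
Hits: 5 of 16 references → 5/16 = 0.3125.

0.31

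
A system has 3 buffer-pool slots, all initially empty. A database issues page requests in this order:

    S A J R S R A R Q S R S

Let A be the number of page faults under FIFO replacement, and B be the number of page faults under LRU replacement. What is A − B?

1

Under FIFO: F F F F F . F . F . F F → 9 faults.
Under LRU: F F F F F . F . F F . . → 8 faults.
A − B = 9 − 8 = 1.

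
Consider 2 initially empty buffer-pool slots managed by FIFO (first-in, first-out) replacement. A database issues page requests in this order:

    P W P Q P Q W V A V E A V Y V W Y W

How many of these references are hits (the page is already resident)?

P → miss, frames (P)
W → miss, frames (P W)
P → hit
Q → miss, evict P, frames (W Q)
P → miss, evict W, frames (Q P)
Q → hit
W → miss, evict Q, frames (P W)
V → miss, evict P, frames (W V)
A → miss, evict W, frames (V A)
V → hit
E → miss, evict V, frames (A E)
A → hit
V → miss, evict A, frames (E V)
Y → miss, evict E, frames (V Y)
V → hit
W → miss, evict V, frames (Y W)
Y → hit
W → hit
Hits: 7.

7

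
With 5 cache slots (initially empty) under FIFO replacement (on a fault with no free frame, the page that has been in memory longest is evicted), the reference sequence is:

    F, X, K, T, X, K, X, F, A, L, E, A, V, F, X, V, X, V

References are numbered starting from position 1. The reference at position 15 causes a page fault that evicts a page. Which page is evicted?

A

pos 1: F → miss, frames {F}
pos 2: X → miss, frames {F,X}
pos 3: K → miss, frames {F,X,K}
pos 4: T → miss, frames {F,X,K,T}
pos 5: X → hit
pos 6: K → hit
pos 7: X → hit
pos 8: F → hit
pos 9: A → miss, frames {F,X,K,T,A}
pos 10: L → miss, evict F, frames {X,K,T,A,L}
pos 11: E → miss, evict X, frames {K,T,A,L,E}
pos 12: A → hit
pos 13: V → miss, evict K, frames {T,A,L,E,V}
pos 14: F → miss, evict T, frames {A,L,E,V,F}
pos 15: X → miss, evict A, frames {L,E,V,F,X}
At position 15, page A is evicted.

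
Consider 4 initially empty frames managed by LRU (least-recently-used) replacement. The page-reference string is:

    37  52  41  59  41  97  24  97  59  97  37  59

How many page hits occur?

37 → miss, frames {37}
52 → miss, frames {37,52}
41 → miss, frames {37,52,41}
59 → miss, frames {37,52,41,59}
41 → hit
97 → miss, evict 37, frames {52,59,41,97}
24 → miss, evict 52, frames {59,41,97,24}
97 → hit
59 → hit
97 → hit
37 → miss, evict 41, frames {24,59,97,37}
59 → hit
Hits: 5.

5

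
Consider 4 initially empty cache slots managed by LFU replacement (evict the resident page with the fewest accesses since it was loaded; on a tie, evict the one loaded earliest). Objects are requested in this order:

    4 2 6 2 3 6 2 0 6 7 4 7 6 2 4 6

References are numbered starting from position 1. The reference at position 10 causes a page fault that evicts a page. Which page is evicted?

pos 1: 4: miss, frames [4]
pos 2: 2: miss, frames [4, 2]
pos 3: 6: miss, frames [4, 2, 6]
pos 4: 2: hit
pos 5: 3: miss, frames [4, 2, 6, 3]
pos 6: 6: hit
pos 7: 2: hit
pos 8: 0: miss, evict 4, frames [2, 6, 3, 0]
pos 9: 6: hit
pos 10: 7: miss, evict 3, frames [2, 6, 0, 7]
At position 10, page 3 is evicted.

3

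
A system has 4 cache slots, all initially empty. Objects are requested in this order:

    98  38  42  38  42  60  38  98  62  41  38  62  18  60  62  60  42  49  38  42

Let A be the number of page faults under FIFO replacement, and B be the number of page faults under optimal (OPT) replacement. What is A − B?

Under FIFO: F F F . . F . . F F F . F F F . F F F . → 13 faults.
Under OPT: F F F . . F . . F F . . F . . . F F . . → 9 faults.
A − B = 13 − 9 = 4.

4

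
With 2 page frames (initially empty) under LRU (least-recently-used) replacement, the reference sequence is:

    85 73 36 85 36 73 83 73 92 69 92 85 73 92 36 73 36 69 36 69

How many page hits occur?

85 -> fault, frames [85]
73 -> fault, frames [85, 73]
36 -> fault, evict 85, frames [73, 36]
85 -> fault, evict 73, frames [36, 85]
36 -> hit
73 -> fault, evict 85, frames [36, 73]
83 -> fault, evict 36, frames [73, 83]
73 -> hit
92 -> fault, evict 83, frames [73, 92]
69 -> fault, evict 73, frames [92, 69]
92 -> hit
85 -> fault, evict 69, frames [92, 85]
73 -> fault, evict 92, frames [85, 73]
92 -> fault, evict 85, frames [73, 92]
36 -> fault, evict 73, frames [92, 36]
73 -> fault, evict 92, frames [36, 73]
36 -> hit
69 -> fault, evict 73, frames [36, 69]
36 -> hit
69 -> hit
Hits: 6.

6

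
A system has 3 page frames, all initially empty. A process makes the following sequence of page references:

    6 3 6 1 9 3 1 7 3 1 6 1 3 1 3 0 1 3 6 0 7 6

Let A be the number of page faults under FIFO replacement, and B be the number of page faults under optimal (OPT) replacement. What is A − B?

Under FIFO: F F . F F . . F F F F . . . . F . F . . F F → 12 faults.
Under OPT: F F . F F . . F . . F . . . . F . . F . F . → 9 faults.
A − B = 12 − 9 = 3.

3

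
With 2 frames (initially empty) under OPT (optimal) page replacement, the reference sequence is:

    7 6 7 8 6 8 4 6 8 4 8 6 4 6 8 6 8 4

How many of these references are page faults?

8

7 → fault, frames [7]
6 → fault, frames [7, 6]
7 → hit
8 → fault, evict 7, frames [6, 8]
6 → hit
8 → hit
4 → fault, evict 8, frames [6, 4]
6 → hit
8 → fault, evict 6, frames [4, 8]
4 → hit
8 → hit
6 → fault, evict 8, frames [4, 6]
4 → hit
6 → hit
8 → fault, evict 4, frames [6, 8]
6 → hit
8 → hit
4 → fault, evict 8, frames [6, 4]
Page faults: 8.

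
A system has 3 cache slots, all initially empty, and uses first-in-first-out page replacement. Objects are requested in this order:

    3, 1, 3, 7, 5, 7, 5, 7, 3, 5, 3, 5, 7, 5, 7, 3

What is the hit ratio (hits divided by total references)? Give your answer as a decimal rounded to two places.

0.69

3 → fault, frames {3}
1 → fault, frames {3,1}
3 → hit
7 → fault, frames {3,1,7}
5 → fault, evict 3, frames {1,7,5}
7 → hit
5 → hit
7 → hit
3 → fault, evict 1, frames {7,5,3}
5 → hit
3 → hit
5 → hit
7 → hit
5 → hit
7 → hit
3 → hit
Hits: 11 of 16 references → 11/16 = 0.6875.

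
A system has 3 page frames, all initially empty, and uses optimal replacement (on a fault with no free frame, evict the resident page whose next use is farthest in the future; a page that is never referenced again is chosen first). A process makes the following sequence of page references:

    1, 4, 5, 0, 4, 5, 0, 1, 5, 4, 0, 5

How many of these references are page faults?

6

1 -> fault, frames (1)
4 -> fault, frames (1 4)
5 -> fault, frames (1 4 5)
0 -> fault, evict 1, frames (4 5 0)
4 -> hit
5 -> hit
0 -> hit
1 -> fault, evict 0, frames (4 5 1)
5 -> hit
4 -> hit
0 -> fault, evict 1, frames (4 5 0)
5 -> hit
Page faults: 6.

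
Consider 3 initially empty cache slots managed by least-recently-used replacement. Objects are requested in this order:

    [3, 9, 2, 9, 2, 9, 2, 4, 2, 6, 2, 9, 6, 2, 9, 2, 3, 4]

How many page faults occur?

8

3 -> miss, frames {3}
9 -> miss, frames {3,9}
2 -> miss, frames {3,9,2}
9 -> hit
2 -> hit
9 -> hit
2 -> hit
4 -> miss, evict 3, frames {9,2,4}
2 -> hit
6 -> miss, evict 9, frames {4,2,6}
2 -> hit
9 -> miss, evict 4, frames {6,2,9}
6 -> hit
2 -> hit
9 -> hit
2 -> hit
3 -> miss, evict 6, frames {9,2,3}
4 -> miss, evict 9, frames {2,3,4}
Page faults: 8.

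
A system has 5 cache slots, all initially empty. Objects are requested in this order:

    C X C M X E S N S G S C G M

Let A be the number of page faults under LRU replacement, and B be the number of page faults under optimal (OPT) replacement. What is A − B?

2

Under LRU: F F . F . F F F . F . F . F → 9 faults.
Under OPT: F F . F . F F F . F . . . . → 7 faults.
A − B = 9 − 7 = 2.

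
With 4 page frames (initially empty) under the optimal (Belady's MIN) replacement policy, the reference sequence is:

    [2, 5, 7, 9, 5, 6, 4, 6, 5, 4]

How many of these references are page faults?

2: miss, frames [2]
5: miss, frames [2, 5]
7: miss, frames [2, 5, 7]
9: miss, frames [2, 5, 7, 9]
5: hit
6: miss, evict 9, frames [2, 5, 7, 6]
4: miss, evict 7, frames [2, 5, 6, 4]
6: hit
5: hit
4: hit
Page faults: 6.

6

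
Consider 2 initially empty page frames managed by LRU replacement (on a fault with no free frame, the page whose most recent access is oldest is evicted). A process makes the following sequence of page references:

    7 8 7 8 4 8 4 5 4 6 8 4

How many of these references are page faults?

7: fault, frames (7)
8: fault, frames (7 8)
7: hit
8: hit
4: fault, evict 7, frames (8 4)
8: hit
4: hit
5: fault, evict 8, frames (4 5)
4: hit
6: fault, evict 5, frames (4 6)
8: fault, evict 4, frames (6 8)
4: fault, evict 6, frames (8 4)
Page faults: 7.

7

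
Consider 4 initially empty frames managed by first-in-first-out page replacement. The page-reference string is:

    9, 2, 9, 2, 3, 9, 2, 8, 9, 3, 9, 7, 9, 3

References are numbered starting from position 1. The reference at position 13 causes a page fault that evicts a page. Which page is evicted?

2

pos 1: 9 -> fault, frames [9]
pos 2: 2 -> fault, frames [9, 2]
pos 3: 9 -> hit
pos 4: 2 -> hit
pos 5: 3 -> fault, frames [9, 2, 3]
pos 6: 9 -> hit
pos 7: 2 -> hit
pos 8: 8 -> fault, frames [9, 2, 3, 8]
pos 9: 9 -> hit
pos 10: 3 -> hit
pos 11: 9 -> hit
pos 12: 7 -> fault, evict 9, frames [2, 3, 8, 7]
pos 13: 9 -> fault, evict 2, frames [3, 8, 7, 9]
At position 13, page 2 is evicted.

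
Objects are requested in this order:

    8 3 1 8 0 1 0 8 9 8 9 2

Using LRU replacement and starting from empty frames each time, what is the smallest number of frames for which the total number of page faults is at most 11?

f=1: 12 faults
f=2: 9 faults
f=3: 6 faults
f=4: 6 faults
f=5: 6 faults
f=6: 6 faults
Smallest f with faults ≤ 11 is 2.

2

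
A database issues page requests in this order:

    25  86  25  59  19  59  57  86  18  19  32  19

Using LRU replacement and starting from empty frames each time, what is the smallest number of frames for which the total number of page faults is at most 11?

2

f=1: 12 faults
f=2: 9 faults
f=3: 9 faults
f=4: 9 faults
f=5: 7 faults
f=6: 7 faults
f=7: 7 faults
Smallest f with faults ≤ 11 is 2.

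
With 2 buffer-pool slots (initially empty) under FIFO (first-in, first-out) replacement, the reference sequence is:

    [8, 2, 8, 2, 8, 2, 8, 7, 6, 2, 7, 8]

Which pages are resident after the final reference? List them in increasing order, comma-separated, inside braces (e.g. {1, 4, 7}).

{7, 8}

8: fault, frames [8]
2: fault, frames [8, 2]
8: hit
2: hit
8: hit
2: hit
8: hit
7: fault, evict 8, frames [2, 7]
6: fault, evict 2, frames [7, 6]
2: fault, evict 7, frames [6, 2]
7: fault, evict 6, frames [2, 7]
8: fault, evict 2, frames [7, 8]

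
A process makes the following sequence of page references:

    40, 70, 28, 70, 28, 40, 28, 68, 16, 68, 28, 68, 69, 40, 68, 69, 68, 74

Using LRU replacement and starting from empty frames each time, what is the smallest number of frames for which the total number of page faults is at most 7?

f=1: 18 faults
f=2: 12 faults
f=3: 8 faults
f=4: 8 faults
f=5: 7 faults
f=6: 7 faults
f=7: 7 faults
Smallest f with faults ≤ 7 is 5.

5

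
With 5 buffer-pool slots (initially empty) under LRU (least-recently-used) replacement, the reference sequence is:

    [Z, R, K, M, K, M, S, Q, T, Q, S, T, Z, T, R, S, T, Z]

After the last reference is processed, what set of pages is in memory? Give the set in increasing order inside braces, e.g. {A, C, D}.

Z -> miss, frames (Z)
R -> miss, frames (Z R)
K -> miss, frames (Z R K)
M -> miss, frames (Z R K M)
K -> hit
M -> hit
S -> miss, frames (Z R K M S)
Q -> miss, evict Z, frames (R K M S Q)
T -> miss, evict R, frames (K M S Q T)
Q -> hit
S -> hit
T -> hit
Z -> miss, evict K, frames (M Q S T Z)
T -> hit
R -> miss, evict M, frames (Q S Z T R)
S -> hit
T -> hit
Z -> hit

{Q, R, S, T, Z}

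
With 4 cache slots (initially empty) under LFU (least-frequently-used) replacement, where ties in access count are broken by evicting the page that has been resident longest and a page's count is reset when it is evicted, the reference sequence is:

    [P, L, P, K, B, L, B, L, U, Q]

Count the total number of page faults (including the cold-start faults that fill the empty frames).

6

P: fault, frames (P)
L: fault, frames (P L)
P: hit
K: fault, frames (P L K)
B: fault, frames (P L K B)
L: hit
B: hit
L: hit
U: fault, evict K, frames (P L B U)
Q: fault, evict U, frames (P L B Q)
Page faults: 6.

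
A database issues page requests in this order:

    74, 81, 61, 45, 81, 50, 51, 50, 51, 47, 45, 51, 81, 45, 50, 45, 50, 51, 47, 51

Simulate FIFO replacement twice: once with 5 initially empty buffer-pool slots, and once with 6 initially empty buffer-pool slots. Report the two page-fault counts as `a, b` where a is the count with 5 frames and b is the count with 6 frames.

8, 7

5 frames: F F F F . F F . . F . . F . . . . . . . → 8 faults.
6 frames: F F F F . F F . . F . . . . . . . . . . → 7 faults.
7 < 8: adding a frame reduced faults, as is typical.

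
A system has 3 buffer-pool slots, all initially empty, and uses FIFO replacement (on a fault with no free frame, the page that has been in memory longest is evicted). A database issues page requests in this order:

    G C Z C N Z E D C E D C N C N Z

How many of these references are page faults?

G -> miss, frames {G}
C -> miss, frames {G,C}
Z -> miss, frames {G,C,Z}
C -> hit
N -> miss, evict G, frames {C,Z,N}
Z -> hit
E -> miss, evict C, frames {Z,N,E}
D -> miss, evict Z, frames {N,E,D}
C -> miss, evict N, frames {E,D,C}
E -> hit
D -> hit
C -> hit
N -> miss, evict E, frames {D,C,N}
C -> hit
N -> hit
Z -> miss, evict D, frames {C,N,Z}
Page faults: 9.

9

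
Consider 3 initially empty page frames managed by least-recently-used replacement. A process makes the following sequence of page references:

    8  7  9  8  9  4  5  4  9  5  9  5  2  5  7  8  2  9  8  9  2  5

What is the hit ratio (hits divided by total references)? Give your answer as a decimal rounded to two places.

0.50

8: miss, frames (8)
7: miss, frames (8 7)
9: miss, frames (8 7 9)
8: hit
9: hit
4: miss, evict 7, frames (8 9 4)
5: miss, evict 8, frames (9 4 5)
4: hit
9: hit
5: hit
9: hit
5: hit
2: miss, evict 4, frames (9 5 2)
5: hit
7: miss, evict 9, frames (2 5 7)
8: miss, evict 2, frames (5 7 8)
2: miss, evict 5, frames (7 8 2)
9: miss, evict 7, frames (8 2 9)
8: hit
9: hit
2: hit
5: miss, evict 8, frames (9 2 5)
Hits: 11 of 22 references → 11/22 = 0.5000.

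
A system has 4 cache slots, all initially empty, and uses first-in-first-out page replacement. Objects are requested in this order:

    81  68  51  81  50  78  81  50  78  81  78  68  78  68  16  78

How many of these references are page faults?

81 → miss, frames (81)
68 → miss, frames (81 68)
51 → miss, frames (81 68 51)
81 → hit
50 → miss, frames (81 68 51 50)
78 → miss, evict 81, frames (68 51 50 78)
81 → miss, evict 68, frames (51 50 78 81)
50 → hit
78 → hit
81 → hit
78 → hit
68 → miss, evict 51, frames (50 78 81 68)
78 → hit
68 → hit
16 → miss, evict 50, frames (78 81 68 16)
78 → hit
Page faults: 8.

8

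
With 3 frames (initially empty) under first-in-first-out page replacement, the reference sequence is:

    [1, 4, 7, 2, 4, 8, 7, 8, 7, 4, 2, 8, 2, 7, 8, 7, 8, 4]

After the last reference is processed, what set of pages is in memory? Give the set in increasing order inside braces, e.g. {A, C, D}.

1: fault, frames [1]
4: fault, frames [1, 4]
7: fault, frames [1, 4, 7]
2: fault, evict 1, frames [4, 7, 2]
4: hit
8: fault, evict 4, frames [7, 2, 8]
7: hit
8: hit
7: hit
4: fault, evict 7, frames [2, 8, 4]
2: hit
8: hit
2: hit
7: fault, evict 2, frames [8, 4, 7]
8: hit
7: hit
8: hit
4: hit

{4, 7, 8}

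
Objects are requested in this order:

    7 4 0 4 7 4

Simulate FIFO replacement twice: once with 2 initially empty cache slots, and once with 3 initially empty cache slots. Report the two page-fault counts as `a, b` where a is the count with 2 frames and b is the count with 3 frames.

5, 3

2 frames: F F F . F F → 5 faults.
3 frames: F F F . . . → 3 faults.
3 < 5: adding a frame reduced faults, as is typical.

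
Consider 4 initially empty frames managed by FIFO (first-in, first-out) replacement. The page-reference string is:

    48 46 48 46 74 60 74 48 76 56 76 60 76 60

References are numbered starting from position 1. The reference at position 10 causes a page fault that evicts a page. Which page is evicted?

pos 1: 48: miss, frames (48)
pos 2: 46: miss, frames (48 46)
pos 3: 48: hit
pos 4: 46: hit
pos 5: 74: miss, frames (48 46 74)
pos 6: 60: miss, frames (48 46 74 60)
pos 7: 74: hit
pos 8: 48: hit
pos 9: 76: miss, evict 48, frames (46 74 60 76)
pos 10: 56: miss, evict 46, frames (74 60 76 56)
At position 10, page 46 is evicted.

46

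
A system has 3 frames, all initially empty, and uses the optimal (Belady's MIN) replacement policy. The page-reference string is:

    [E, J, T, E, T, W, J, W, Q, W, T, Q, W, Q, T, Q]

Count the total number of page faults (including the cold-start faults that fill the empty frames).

5

E → miss, frames (E)
J → miss, frames (E J)
T → miss, frames (E J T)
E → hit
T → hit
W → miss, evict E, frames (J T W)
J → hit
W → hit
Q → miss, evict J, frames (T W Q)
W → hit
T → hit
Q → hit
W → hit
Q → hit
T → hit
Q → hit
Page faults: 5.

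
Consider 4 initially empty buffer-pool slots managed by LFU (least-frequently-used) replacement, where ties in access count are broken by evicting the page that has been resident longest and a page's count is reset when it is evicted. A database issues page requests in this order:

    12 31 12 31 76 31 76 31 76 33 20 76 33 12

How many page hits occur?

8

12 -> fault, frames {12}
31 -> fault, frames {12,31}
12 -> hit
31 -> hit
76 -> fault, frames {12,31,76}
31 -> hit
76 -> hit
31 -> hit
76 -> hit
33 -> fault, frames {12,31,76,33}
20 -> fault, evict 33, frames {12,31,76,20}
76 -> hit
33 -> fault, evict 20, frames {12,31,76,33}
12 -> hit
Hits: 8.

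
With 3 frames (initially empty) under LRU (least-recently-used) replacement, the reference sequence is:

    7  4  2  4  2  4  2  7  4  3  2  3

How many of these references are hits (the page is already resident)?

7

7 -> fault, frames [7]
4 -> fault, frames [7, 4]
2 -> fault, frames [7, 4, 2]
4 -> hit
2 -> hit
4 -> hit
2 -> hit
7 -> hit
4 -> hit
3 -> fault, evict 2, frames [7, 4, 3]
2 -> fault, evict 7, frames [4, 3, 2]
3 -> hit
Hits: 7.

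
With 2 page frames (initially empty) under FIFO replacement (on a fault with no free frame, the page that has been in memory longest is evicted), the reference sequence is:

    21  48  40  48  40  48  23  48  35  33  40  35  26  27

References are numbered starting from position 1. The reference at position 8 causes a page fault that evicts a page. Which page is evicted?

40

pos 1: 21: fault, frames {21}
pos 2: 48: fault, frames {21,48}
pos 3: 40: fault, evict 21, frames {48,40}
pos 4: 48: hit
pos 5: 40: hit
pos 6: 48: hit
pos 7: 23: fault, evict 48, frames {40,23}
pos 8: 48: fault, evict 40, frames {23,48}
At position 8, page 40 is evicted.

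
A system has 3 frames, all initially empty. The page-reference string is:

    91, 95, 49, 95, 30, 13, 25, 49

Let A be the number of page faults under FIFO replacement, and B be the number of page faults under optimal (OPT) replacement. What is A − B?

Under FIFO: F F F . F F F F → 7 faults.
Under OPT: F F F . F F F . → 6 faults.
A − B = 7 − 6 = 1.

1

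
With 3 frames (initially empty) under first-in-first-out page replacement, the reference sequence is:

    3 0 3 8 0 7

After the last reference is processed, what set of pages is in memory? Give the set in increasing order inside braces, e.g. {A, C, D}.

{0, 7, 8}

3 → miss, frames [3]
0 → miss, frames [3, 0]
3 → hit
8 → miss, frames [3, 0, 8]
0 → hit
7 → miss, evict 3, frames [0, 8, 7]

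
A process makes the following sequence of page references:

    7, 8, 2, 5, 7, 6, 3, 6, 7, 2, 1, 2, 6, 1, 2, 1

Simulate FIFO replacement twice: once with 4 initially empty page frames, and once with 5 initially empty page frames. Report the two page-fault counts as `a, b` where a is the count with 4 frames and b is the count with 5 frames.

4 frames: F F F F . F F . F F F . F . . . → 10 faults.
5 frames: F F F F . F F . F . F F . . . . → 9 faults.
9 < 10: adding a frame reduced faults, as is typical.

10, 9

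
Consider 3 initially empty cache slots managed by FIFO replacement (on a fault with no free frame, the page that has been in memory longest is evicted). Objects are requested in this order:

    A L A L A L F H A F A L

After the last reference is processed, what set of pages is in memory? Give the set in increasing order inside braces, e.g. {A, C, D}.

{A, H, L}

A -> miss, frames [A]
L -> miss, frames [A, L]
A -> hit
L -> hit
A -> hit
L -> hit
F -> miss, frames [A, L, F]
H -> miss, evict A, frames [L, F, H]
A -> miss, evict L, frames [F, H, A]
F -> hit
A -> hit
L -> miss, evict F, frames [H, A, L]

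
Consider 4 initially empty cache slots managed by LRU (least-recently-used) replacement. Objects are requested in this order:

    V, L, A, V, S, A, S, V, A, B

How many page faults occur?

5

V -> fault, frames [V]
L -> fault, frames [V, L]
A -> fault, frames [V, L, A]
V -> hit
S -> fault, frames [L, A, V, S]
A -> hit
S -> hit
V -> hit
A -> hit
B -> fault, evict L, frames [S, V, A, B]
Page faults: 5.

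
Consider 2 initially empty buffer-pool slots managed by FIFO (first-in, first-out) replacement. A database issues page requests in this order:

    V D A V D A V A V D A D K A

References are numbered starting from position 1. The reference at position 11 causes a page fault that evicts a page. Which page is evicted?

V

pos 1: V -> miss, frames [V]
pos 2: D -> miss, frames [V, D]
pos 3: A -> miss, evict V, frames [D, A]
pos 4: V -> miss, evict D, frames [A, V]
pos 5: D -> miss, evict A, frames [V, D]
pos 6: A -> miss, evict V, frames [D, A]
pos 7: V -> miss, evict D, frames [A, V]
pos 8: A -> hit
pos 9: V -> hit
pos 10: D -> miss, evict A, frames [V, D]
pos 11: A -> miss, evict V, frames [D, A]
At position 11, page V is evicted.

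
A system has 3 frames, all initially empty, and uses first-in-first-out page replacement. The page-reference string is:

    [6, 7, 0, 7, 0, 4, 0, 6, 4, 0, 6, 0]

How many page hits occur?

7

6: fault, frames [6]
7: fault, frames [6, 7]
0: fault, frames [6, 7, 0]
7: hit
0: hit
4: fault, evict 6, frames [7, 0, 4]
0: hit
6: fault, evict 7, frames [0, 4, 6]
4: hit
0: hit
6: hit
0: hit
Hits: 7.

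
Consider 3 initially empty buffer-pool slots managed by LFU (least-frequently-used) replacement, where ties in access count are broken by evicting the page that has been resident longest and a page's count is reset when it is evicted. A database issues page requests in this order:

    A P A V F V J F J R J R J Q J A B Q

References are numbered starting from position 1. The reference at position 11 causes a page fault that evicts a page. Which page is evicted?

pos 1: A: miss, frames (A)
pos 2: P: miss, frames (A P)
pos 3: A: hit
pos 4: V: miss, frames (A P V)
pos 5: F: miss, evict P, frames (A V F)
pos 6: V: hit
pos 7: J: miss, evict F, frames (A V J)
pos 8: F: miss, evict J, frames (A V F)
pos 9: J: miss, evict F, frames (A V J)
pos 10: R: miss, evict J, frames (A V R)
pos 11: J: miss, evict R, frames (A V J)
At position 11, page R is evicted.

R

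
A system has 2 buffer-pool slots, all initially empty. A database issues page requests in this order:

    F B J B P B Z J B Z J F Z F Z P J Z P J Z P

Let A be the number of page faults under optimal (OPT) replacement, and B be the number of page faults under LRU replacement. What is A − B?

-6

Under OPT: F F F . F . F F . F . F . . . F F . F . F . → 12 faults.
Under LRU: F F F . F . F F F F F F F . . F F F F F F F → 18 faults.
A − B = 12 − 18 = -6.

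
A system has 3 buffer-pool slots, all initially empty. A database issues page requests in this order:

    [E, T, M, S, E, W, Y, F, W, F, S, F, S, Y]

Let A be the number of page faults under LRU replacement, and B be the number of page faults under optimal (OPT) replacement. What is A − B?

2

Under LRU: F F F F F F F F . . F . . F → 10 faults.
Under OPT: F F F F . F F F . . . . . F → 8 faults.
A − B = 10 − 8 = 2.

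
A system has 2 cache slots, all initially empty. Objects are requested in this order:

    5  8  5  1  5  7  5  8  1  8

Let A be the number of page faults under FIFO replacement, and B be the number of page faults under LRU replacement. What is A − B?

Under FIFO: F F . F F F . F F . → 7 faults.
Under LRU: F F . F . F . F F . → 6 faults.
A − B = 7 − 6 = 1.

1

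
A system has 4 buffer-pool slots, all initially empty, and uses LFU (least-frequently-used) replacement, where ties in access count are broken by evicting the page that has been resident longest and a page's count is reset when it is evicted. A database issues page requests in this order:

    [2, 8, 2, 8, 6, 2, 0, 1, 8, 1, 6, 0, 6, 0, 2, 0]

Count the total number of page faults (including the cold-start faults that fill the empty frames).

9

2: fault, frames {2}
8: fault, frames {2,8}
2: hit
8: hit
6: fault, frames {2,8,6}
2: hit
0: fault, frames {2,8,6,0}
1: fault, evict 6, frames {2,8,0,1}
8: hit
1: hit
6: fault, evict 0, frames {2,8,1,6}
0: fault, evict 6, frames {2,8,1,0}
6: fault, evict 0, frames {2,8,1,6}
0: fault, evict 6, frames {2,8,1,0}
2: hit
0: hit
Page faults: 9.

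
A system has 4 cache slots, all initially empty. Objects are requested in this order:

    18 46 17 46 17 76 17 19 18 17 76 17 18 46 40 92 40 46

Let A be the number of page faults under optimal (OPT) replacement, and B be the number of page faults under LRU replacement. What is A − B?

-1

Under OPT: F F F . . F . F . . . . . F F F . . → 8 faults.
Under LRU: F F F . . F . F F . . . . F F F . . → 9 faults.
A − B = 8 − 9 = -1.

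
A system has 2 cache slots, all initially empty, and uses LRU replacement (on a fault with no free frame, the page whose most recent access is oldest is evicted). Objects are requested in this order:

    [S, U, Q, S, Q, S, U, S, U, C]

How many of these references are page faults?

S → fault, frames (S)
U → fault, frames (S U)
Q → fault, evict S, frames (U Q)
S → fault, evict U, frames (Q S)
Q → hit
S → hit
U → fault, evict Q, frames (S U)
S → hit
U → hit
C → fault, evict S, frames (U C)
Page faults: 6.

6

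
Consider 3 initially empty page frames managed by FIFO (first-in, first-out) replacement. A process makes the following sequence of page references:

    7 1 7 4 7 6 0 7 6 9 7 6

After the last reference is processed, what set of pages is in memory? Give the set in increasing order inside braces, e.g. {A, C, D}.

{6, 7, 9}

7 -> fault, frames [7]
1 -> fault, frames [7, 1]
7 -> hit
4 -> fault, frames [7, 1, 4]
7 -> hit
6 -> fault, evict 7, frames [1, 4, 6]
0 -> fault, evict 1, frames [4, 6, 0]
7 -> fault, evict 4, frames [6, 0, 7]
6 -> hit
9 -> fault, evict 6, frames [0, 7, 9]
7 -> hit
6 -> fault, evict 0, frames [7, 9, 6]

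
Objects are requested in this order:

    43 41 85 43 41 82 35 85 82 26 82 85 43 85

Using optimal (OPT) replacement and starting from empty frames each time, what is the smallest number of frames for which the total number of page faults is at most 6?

f=1: 14 faults
f=2: 10 faults
f=3: 7 faults
f=4: 6 faults
f=5: 6 faults
f=6: 6 faults
Smallest f with faults ≤ 6 is 4.

4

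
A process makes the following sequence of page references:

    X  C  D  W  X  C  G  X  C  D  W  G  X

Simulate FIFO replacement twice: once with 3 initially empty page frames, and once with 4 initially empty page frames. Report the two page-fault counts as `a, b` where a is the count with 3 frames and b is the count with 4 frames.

3 frames: F F F F F F F . . F F . F → 10 faults.
4 frames: F F F F . . F F F F F F F → 11 faults.
11 > 10: adding a frame increased faults — Belady's anomaly.

10, 11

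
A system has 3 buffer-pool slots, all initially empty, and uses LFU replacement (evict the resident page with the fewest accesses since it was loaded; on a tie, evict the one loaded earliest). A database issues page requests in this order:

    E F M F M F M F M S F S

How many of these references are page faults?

E → fault, frames [E]
F → fault, frames [E, F]
M → fault, frames [E, F, M]
F → hit
M → hit
F → hit
M → hit
F → hit
M → hit
S → fault, evict E, frames [F, M, S]
F → hit
S → hit
Page faults: 4.

4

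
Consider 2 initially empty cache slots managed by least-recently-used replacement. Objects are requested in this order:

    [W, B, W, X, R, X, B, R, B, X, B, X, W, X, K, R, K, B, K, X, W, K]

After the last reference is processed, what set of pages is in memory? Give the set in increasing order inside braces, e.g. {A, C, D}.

W -> fault, frames (W)
B -> fault, frames (W B)
W -> hit
X -> fault, evict B, frames (W X)
R -> fault, evict W, frames (X R)
X -> hit
B -> fault, evict R, frames (X B)
R -> fault, evict X, frames (B R)
B -> hit
X -> fault, evict R, frames (B X)
B -> hit
X -> hit
W -> fault, evict B, frames (X W)
X -> hit
K -> fault, evict W, frames (X K)
R -> fault, evict X, frames (K R)
K -> hit
B -> fault, evict R, frames (K B)
K -> hit
X -> fault, evict B, frames (K X)
W -> fault, evict K, frames (X W)
K -> fault, evict X, frames (W K)

{K, W}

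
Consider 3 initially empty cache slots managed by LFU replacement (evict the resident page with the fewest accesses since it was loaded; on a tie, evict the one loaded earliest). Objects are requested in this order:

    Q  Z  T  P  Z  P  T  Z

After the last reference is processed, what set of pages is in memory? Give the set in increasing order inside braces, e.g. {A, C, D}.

Q: miss, frames (Q)
Z: miss, frames (Q Z)
T: miss, frames (Q Z T)
P: miss, evict Q, frames (Z T P)
Z: hit
P: hit
T: hit
Z: hit

{P, T, Z}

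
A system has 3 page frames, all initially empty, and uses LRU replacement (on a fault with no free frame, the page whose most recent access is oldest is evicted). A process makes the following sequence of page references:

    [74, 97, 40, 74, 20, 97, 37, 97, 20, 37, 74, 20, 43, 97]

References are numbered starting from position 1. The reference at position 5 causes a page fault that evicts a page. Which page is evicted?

97

pos 1: 74 -> miss, frames {74}
pos 2: 97 -> miss, frames {74,97}
pos 3: 40 -> miss, frames {74,97,40}
pos 4: 74 -> hit
pos 5: 20 -> miss, evict 97, frames {40,74,20}
At position 5, page 97 is evicted.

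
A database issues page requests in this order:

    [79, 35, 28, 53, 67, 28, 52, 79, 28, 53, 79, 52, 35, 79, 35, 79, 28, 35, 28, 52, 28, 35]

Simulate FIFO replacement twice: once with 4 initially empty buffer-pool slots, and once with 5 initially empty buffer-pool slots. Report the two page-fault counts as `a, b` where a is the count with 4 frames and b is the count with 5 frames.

11, 9

4 frames: F F F F F . F F F F . . F . . . . . . F . . → 11 faults.
5 frames: F F F F F . F F . . . . F . . . F . . . . . → 9 faults.
9 < 11: adding a frame reduced faults, as is typical.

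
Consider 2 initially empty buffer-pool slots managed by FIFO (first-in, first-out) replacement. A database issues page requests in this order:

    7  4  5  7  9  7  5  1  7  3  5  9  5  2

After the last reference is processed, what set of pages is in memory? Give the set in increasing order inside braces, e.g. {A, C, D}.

{2, 9}

7: miss, frames {7}
4: miss, frames {7,4}
5: miss, evict 7, frames {4,5}
7: miss, evict 4, frames {5,7}
9: miss, evict 5, frames {7,9}
7: hit
5: miss, evict 7, frames {9,5}
1: miss, evict 9, frames {5,1}
7: miss, evict 5, frames {1,7}
3: miss, evict 1, frames {7,3}
5: miss, evict 7, frames {3,5}
9: miss, evict 3, frames {5,9}
5: hit
2: miss, evict 5, frames {9,2}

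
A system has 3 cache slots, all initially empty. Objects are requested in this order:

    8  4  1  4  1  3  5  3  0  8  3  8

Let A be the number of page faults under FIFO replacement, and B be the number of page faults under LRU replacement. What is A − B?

1

Under FIFO: F F F . . F F . F F F . → 8 faults.
Under LRU: F F F . . F F . F F . . → 7 faults.
A − B = 8 − 7 = 1.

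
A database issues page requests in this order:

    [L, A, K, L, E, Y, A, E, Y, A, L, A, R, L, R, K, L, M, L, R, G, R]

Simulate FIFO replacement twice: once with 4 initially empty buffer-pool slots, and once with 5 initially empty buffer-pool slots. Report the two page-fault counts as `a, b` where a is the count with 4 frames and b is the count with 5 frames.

4 frames: F F F . F F . . . . F F F . . F . F F . F F → 13 faults.
5 frames: F F F . F F . . . . . . F F . . . F . . F . → 9 faults.
9 < 13: adding a frame reduced faults, as is typical.

13, 9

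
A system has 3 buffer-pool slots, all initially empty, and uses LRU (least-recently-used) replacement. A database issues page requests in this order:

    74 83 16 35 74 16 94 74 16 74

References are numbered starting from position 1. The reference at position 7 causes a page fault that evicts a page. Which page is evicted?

pos 1: 74 → fault, frames (74)
pos 2: 83 → fault, frames (74 83)
pos 3: 16 → fault, frames (74 83 16)
pos 4: 35 → fault, evict 74, frames (83 16 35)
pos 5: 74 → fault, evict 83, frames (16 35 74)
pos 6: 16 → hit
pos 7: 94 → fault, evict 35, frames (74 16 94)
At position 7, page 35 is evicted.

35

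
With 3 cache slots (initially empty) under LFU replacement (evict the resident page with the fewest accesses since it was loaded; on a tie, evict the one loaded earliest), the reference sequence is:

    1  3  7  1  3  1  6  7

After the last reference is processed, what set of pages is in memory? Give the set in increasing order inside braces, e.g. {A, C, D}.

1 -> miss, frames (1)
3 -> miss, frames (1 3)
7 -> miss, frames (1 3 7)
1 -> hit
3 -> hit
1 -> hit
6 -> miss, evict 7, frames (1 3 6)
7 -> miss, evict 6, frames (1 3 7)

{1, 3, 7}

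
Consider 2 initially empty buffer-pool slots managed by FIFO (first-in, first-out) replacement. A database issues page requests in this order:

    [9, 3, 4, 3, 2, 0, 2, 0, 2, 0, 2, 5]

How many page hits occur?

9 → miss, frames (9)
3 → miss, frames (9 3)
4 → miss, evict 9, frames (3 4)
3 → hit
2 → miss, evict 3, frames (4 2)
0 → miss, evict 4, frames (2 0)
2 → hit
0 → hit
2 → hit
0 → hit
2 → hit
5 → miss, evict 2, frames (0 5)
Hits: 6.

6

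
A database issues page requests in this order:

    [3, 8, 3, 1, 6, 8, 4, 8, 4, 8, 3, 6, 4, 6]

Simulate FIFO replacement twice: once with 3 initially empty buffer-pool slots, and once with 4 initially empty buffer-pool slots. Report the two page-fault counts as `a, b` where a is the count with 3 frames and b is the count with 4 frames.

3 frames: F F . F F . F F . . F F F . → 9 faults.
4 frames: F F . F F . F . . . F . . . → 6 faults.
6 < 9: adding a frame reduced faults, as is typical.

9, 6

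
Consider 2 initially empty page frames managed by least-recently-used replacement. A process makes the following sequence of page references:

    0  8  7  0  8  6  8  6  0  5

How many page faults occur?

0 -> miss, frames (0)
8 -> miss, frames (0 8)
7 -> miss, evict 0, frames (8 7)
0 -> miss, evict 8, frames (7 0)
8 -> miss, evict 7, frames (0 8)
6 -> miss, evict 0, frames (8 6)
8 -> hit
6 -> hit
0 -> miss, evict 8, frames (6 0)
5 -> miss, evict 6, frames (0 5)
Page faults: 8.

8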